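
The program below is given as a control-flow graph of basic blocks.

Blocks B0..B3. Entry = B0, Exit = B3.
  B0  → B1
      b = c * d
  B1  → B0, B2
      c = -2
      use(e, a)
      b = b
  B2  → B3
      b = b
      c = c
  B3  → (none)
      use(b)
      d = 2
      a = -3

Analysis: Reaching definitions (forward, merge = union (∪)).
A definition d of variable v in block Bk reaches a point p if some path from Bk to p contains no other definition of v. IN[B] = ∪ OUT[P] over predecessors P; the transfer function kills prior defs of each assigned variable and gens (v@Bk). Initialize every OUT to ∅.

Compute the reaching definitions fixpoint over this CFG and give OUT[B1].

Answer: {b@B1, c@B1}

Trace:
Fixpoint table:
  B0:  IN={b@B1, c@B1}  OUT={b@B0, c@B1}
  B1:  IN={b@B0, c@B1}  OUT={b@B1, c@B1}
  B2:  IN={b@B1, c@B1}  OUT={b@B2, c@B2}
  B3:  IN={b@B2, c@B2}  OUT={a@B3, b@B2, c@B2, d@B3}

Merge at B1: IN[B1] = OUT[B0] = {b@B0, c@B1}
Applying B1's transfer function to that IN value gives OUT[B1] (row B1 above).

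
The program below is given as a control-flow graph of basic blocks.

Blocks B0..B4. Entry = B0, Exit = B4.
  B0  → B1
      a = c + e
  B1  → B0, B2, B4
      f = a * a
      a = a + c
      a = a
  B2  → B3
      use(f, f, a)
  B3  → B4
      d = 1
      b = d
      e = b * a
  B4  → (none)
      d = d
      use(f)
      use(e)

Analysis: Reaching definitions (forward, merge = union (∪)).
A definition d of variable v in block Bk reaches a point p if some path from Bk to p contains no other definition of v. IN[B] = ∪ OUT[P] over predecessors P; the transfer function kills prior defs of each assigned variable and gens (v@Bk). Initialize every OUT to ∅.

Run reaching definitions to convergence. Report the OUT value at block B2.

Fixpoint table:
  B0:  IN={a@B1, f@B1}  OUT={a@B0, f@B1}
  B1:  IN={a@B0, f@B1}  OUT={a@B1, f@B1}
  B2:  IN={a@B1, f@B1}  OUT={a@B1, f@B1}
  B3:  IN={a@B1, f@B1}  OUT={a@B1, b@B3, d@B3, e@B3, f@B1}
  B4:  IN={a@B1, b@B3, d@B3, e@B3, f@B1}  OUT={a@B1, b@B3, d@B4, e@B3, f@B1}

Merge at B2: IN[B2] = OUT[B1] = {a@B1, f@B1}
Applying B2's transfer function to that IN value gives OUT[B2] (row B2 above).

Answer: {a@B1, f@B1}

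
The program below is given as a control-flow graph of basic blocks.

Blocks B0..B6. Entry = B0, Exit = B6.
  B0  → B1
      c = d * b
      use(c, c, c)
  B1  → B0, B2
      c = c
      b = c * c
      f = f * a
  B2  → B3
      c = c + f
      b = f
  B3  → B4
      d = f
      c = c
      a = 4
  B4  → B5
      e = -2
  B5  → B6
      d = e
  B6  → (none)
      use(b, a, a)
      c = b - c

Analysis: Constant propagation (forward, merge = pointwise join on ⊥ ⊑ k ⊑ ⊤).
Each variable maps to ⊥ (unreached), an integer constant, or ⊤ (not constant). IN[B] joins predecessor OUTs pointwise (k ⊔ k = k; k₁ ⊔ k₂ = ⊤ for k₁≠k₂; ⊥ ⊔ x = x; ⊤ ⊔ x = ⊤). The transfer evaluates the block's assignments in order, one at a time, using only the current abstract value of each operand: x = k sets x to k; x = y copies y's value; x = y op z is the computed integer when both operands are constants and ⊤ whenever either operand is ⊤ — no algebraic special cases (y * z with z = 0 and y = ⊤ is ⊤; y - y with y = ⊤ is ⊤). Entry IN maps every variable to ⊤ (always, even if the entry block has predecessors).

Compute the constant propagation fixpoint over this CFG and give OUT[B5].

Answer: {a: 4, b: ⊤, c: ⊤, d: -2, e: -2, f: ⊤}

Trace:
Fixpoint table:
  B0:   IN=(all ⊤)   OUT=(all ⊤)
  B1:   IN=(all ⊤)   OUT=(all ⊤)
  B2:   IN=(all ⊤)   OUT=(all ⊤)
  B3:   IN=(all ⊤)   OUT={a:4; rest ⊤}
  B4:   IN={a:4; rest ⊤}   OUT={a:4, e:-2; rest ⊤}
  B5:   IN={a:4, e:-2; rest ⊤}   OUT={a:4, d:-2, e:-2; rest ⊤}
  B6:   IN={a:4, d:-2, e:-2; rest ⊤}   OUT={a:4, d:-2, e:-2; rest ⊤}

Merge at B5: IN[B5] = OUT[B4] = {a: 4, b: ⊤, c: ⊤, d: ⊤, e: -2, f: ⊤}
Applying B5's transfer function to that IN value gives OUT[B5] (row B5 above).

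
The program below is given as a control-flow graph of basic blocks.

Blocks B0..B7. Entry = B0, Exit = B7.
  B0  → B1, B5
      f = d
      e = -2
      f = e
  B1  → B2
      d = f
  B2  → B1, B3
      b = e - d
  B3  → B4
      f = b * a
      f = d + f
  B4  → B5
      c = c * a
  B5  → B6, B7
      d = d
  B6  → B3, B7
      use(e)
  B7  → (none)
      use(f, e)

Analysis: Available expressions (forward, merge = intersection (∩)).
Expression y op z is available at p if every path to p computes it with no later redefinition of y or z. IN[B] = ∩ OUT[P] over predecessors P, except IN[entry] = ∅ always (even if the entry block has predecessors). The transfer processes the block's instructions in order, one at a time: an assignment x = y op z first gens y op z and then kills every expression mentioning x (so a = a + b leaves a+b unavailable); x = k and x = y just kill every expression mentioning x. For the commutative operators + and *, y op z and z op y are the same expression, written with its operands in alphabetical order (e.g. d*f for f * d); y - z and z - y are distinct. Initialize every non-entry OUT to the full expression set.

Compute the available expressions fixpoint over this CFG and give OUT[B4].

Converged values:
  B0:  IN={}  OUT={}
  B1:  IN={}  OUT={}
  B2:  IN={}  OUT={e-d}
  B3:  IN={}  OUT={a*b}
  B4:  IN={a*b}  OUT={a*b}
  B5:  IN={}  OUT={}
  B6:  IN={}  OUT={}
  B7:  IN={}  OUT={}

Merge at B4: IN[B4] = OUT[B3] = {a*b}
Applying B4's transfer function to that IN value gives OUT[B4] (row B4 above).

Answer: {a*b}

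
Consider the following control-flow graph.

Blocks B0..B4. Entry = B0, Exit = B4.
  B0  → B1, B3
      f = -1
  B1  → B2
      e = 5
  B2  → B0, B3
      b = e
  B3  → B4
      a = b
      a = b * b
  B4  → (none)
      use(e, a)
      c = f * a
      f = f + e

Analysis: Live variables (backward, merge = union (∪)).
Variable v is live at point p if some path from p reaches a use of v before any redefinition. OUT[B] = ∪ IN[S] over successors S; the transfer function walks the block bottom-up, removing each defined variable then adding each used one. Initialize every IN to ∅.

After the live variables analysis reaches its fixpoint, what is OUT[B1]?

Answer: {e, f}

Derivation:
Fixpoint table:
  B0:   IN={b, e}   OUT={b, e, f}
  B1:   IN={f}   OUT={e, f}
  B2:   IN={e, f}   OUT={b, e, f}
  B3:   IN={b, e, f}   OUT={a, e, f}
  B4:   IN={a, e, f}   OUT={}

Merge at B1: OUT[B1] = IN[B2] = {e, f}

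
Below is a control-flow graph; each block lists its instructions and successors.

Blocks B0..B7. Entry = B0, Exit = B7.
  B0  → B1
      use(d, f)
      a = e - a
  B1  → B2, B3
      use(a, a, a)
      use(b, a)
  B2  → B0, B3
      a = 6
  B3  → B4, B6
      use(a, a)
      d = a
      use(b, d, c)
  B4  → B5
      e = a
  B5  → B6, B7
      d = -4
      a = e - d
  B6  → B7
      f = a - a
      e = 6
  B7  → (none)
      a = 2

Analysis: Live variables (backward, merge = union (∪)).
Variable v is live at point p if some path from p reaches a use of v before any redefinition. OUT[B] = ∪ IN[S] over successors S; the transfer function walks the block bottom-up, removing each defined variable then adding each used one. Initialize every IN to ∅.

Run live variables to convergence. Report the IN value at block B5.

Fixpoint table:
  B0:  IN={a, b, c, d, e, f}  OUT={a, b, c, d, e, f}
  B1:  IN={a, b, c, d, e, f}  OUT={a, b, c, d, e, f}
  B2:  IN={b, c, d, e, f}  OUT={a, b, c, d, e, f}
  B3:  IN={a, b, c}  OUT={a}
  B4:  IN={a}  OUT={e}
  B5:  IN={e}  OUT={a}
  B6:  IN={a}  OUT={}
  B7:  IN={}  OUT={}

Merge at B5: OUT[B5] = IN[B6] ⊔ IN[B7] = {a}
Applying B5's transfer function to that OUT value gives IN[B5] (row B5 above).

Answer: {e}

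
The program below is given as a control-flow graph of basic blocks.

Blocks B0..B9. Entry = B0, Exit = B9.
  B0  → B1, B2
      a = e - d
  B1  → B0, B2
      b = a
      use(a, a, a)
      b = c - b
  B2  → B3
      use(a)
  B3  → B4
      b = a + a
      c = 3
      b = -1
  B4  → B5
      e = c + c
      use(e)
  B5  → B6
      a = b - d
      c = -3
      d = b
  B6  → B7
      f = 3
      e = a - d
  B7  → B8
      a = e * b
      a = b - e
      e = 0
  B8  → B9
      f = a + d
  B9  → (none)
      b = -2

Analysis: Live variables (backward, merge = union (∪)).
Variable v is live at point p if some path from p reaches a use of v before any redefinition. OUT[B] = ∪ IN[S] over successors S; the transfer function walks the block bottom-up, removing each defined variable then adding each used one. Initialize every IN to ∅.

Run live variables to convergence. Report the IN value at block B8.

Fixpoint table:
  B0:   IN={c, d, e}   OUT={a, c, d, e}
  B1:   IN={a, c, d, e}   OUT={a, c, d, e}
  B2:   IN={a, d}   OUT={a, d}
  B3:   IN={a, d}   OUT={b, c, d}
  B4:   IN={b, c, d}   OUT={b, d}
  B5:   IN={b, d}   OUT={a, b, d}
  B6:   IN={a, b, d}   OUT={b, d, e}
  B7:   IN={b, d, e}   OUT={a, d}
  B8:   IN={a, d}   OUT={}
  B9:   IN={}   OUT={}

Merge at B8: OUT[B8] = IN[B9] = {}
Applying B8's transfer function to that OUT value gives IN[B8] (row B8 above).

Answer: {a, d}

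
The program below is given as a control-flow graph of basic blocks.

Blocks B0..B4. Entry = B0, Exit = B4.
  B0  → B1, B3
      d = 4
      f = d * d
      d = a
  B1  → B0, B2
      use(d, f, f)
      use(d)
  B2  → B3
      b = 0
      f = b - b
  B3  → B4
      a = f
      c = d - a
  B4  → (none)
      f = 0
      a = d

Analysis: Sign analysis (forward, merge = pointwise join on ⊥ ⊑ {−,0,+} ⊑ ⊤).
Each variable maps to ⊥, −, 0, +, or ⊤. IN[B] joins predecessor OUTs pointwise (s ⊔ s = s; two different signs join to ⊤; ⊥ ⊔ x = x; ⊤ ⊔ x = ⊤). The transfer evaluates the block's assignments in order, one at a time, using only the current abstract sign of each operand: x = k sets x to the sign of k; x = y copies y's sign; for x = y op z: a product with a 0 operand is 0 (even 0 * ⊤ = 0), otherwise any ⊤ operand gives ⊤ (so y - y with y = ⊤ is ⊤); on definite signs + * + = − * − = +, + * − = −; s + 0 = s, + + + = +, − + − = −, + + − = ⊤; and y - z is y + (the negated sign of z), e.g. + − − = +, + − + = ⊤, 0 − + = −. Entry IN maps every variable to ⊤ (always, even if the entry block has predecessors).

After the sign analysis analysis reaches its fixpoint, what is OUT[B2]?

Answer: {a: ⊤, b: 0, c: ⊤, d: ⊤, e: ⊤, f: 0}

Derivation:
Per-block solution:
  B0:   IN=(all ⊤)   OUT={f:+; rest ⊤}
  B1:   IN={f:+; rest ⊤}   OUT={f:+; rest ⊤}
  B2:   IN={f:+; rest ⊤}   OUT={b:0, f:0; rest ⊤}
  B3:   IN=(all ⊤)   OUT=(all ⊤)
  B4:   IN=(all ⊤)   OUT={f:0; rest ⊤}

Merge at B2: IN[B2] = OUT[B1] = {a: ⊤, b: ⊤, c: ⊤, d: ⊤, e: ⊤, f: +}
Applying B2's transfer function to that IN value gives OUT[B2] (row B2 above).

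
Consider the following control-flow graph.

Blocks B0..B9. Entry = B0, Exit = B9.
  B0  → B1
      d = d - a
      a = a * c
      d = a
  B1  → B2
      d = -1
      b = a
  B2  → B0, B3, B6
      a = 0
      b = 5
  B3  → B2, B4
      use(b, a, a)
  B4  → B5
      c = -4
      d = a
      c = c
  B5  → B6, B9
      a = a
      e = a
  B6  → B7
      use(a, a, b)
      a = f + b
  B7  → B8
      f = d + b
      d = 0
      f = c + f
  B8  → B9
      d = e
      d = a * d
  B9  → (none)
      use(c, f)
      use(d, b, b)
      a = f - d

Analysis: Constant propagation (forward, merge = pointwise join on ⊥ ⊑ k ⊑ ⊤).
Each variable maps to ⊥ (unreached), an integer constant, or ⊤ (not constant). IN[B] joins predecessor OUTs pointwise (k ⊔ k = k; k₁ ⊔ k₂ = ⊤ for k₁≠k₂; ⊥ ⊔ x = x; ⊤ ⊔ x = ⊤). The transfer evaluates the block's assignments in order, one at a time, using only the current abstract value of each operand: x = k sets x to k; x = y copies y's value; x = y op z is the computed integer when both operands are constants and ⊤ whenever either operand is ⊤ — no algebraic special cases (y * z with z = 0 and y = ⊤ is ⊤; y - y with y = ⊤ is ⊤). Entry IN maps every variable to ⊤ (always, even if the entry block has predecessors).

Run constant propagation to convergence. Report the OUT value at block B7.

Per-block solution:
  B0:  IN=(all ⊤)  OUT=(all ⊤)
  B1:  IN=(all ⊤)  OUT={d:-1; rest ⊤}
  B2:  IN={d:-1; rest ⊤}  OUT={a:0, b:5, d:-1; rest ⊤}
  B3:  IN={a:0, b:5, d:-1; rest ⊤}  OUT={a:0, b:5, d:-1; rest ⊤}
  B4:  IN={a:0, b:5, d:-1; rest ⊤}  OUT={a:0, b:5, c:-4, d:0; rest ⊤}
  B5:  IN={a:0, b:5, c:-4, d:0; rest ⊤}  OUT={a:0, b:5, c:-4, d:0, e:0; rest ⊤}
  B6:  IN={a:0, b:5; rest ⊤}  OUT={b:5; rest ⊤}
  B7:  IN={b:5; rest ⊤}  OUT={b:5, d:0; rest ⊤}
  B8:  IN={b:5, d:0; rest ⊤}  OUT={b:5; rest ⊤}
  B9:  IN={b:5; rest ⊤}  OUT={b:5; rest ⊤}

Merge at B7: IN[B7] = OUT[B6] = {a: ⊤, b: 5, c: ⊤, d: ⊤, e: ⊤, f: ⊤}
Applying B7's transfer function to that IN value gives OUT[B7] (row B7 above).

Answer: {a: ⊤, b: 5, c: ⊤, d: 0, e: ⊤, f: ⊤}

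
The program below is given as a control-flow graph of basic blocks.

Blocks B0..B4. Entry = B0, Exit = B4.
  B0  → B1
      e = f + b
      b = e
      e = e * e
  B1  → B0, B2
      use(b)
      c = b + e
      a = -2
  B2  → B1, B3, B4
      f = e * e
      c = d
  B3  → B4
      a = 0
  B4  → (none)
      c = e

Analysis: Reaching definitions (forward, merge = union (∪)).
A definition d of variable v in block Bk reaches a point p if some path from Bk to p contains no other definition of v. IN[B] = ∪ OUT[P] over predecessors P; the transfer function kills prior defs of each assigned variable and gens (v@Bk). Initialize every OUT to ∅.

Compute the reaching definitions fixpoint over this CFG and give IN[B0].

Fixpoint table:
  B0: | IN={a@B1, b@B0, c@B1, e@B0, f@B2} | OUT={a@B1, b@B0, c@B1, e@B0, f@B2}
  B1: | IN={a@B1, b@B0, c@B1, c@B2, e@B0, f@B2} | OUT={a@B1, b@B0, c@B1, e@B0, f@B2}
  B2: | IN={a@B1, b@B0, c@B1, e@B0, f@B2} | OUT={a@B1, b@B0, c@B2, e@B0, f@B2}
  B3: | IN={a@B1, b@B0, c@B2, e@B0, f@B2} | OUT={a@B3, b@B0, c@B2, e@B0, f@B2}
  B4: | IN={a@B1, a@B3, b@B0, c@B2, e@B0, f@B2} | OUT={a@B1, a@B3, b@B0, c@B4, e@B0, f@B2}

Merge at B0 (entry node, so the boundary value {} is joined with the incoming edge(s)): IN[B0] = {} ⊔ OUT[B1] = {a@B1, b@B0, c@B1, e@B0, f@B2}

Answer: {a@B1, b@B0, c@B1, e@B0, f@B2}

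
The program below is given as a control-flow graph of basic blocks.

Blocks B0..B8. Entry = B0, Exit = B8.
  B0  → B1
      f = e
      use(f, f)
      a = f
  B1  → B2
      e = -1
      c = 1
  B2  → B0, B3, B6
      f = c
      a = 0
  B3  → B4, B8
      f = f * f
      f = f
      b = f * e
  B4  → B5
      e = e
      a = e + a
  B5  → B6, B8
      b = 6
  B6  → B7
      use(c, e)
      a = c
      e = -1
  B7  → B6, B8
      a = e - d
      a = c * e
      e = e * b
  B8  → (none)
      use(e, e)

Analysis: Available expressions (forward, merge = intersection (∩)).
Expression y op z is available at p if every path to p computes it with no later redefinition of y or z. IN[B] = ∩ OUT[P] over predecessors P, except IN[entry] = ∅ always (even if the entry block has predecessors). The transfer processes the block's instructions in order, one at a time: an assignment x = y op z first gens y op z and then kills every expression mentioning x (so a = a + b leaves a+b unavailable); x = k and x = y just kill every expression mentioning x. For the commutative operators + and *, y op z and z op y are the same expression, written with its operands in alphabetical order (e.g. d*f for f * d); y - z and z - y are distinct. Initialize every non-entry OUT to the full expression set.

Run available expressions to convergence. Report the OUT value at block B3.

Answer: {e*f}

Derivation:
Fixpoint table:
  B0:   IN={}   OUT={}
  B1:   IN={}   OUT={}
  B2:   IN={}   OUT={}
  B3:   IN={}   OUT={e*f}
  B4:   IN={e*f}   OUT={}
  B5:   IN={}   OUT={}
  B6:   IN={}   OUT={}
  B7:   IN={}   OUT={}
  B8:   IN={}   OUT={}

Merge at B3: IN[B3] = OUT[B2] = {}
Applying B3's transfer function to that IN value gives OUT[B3] (row B3 above).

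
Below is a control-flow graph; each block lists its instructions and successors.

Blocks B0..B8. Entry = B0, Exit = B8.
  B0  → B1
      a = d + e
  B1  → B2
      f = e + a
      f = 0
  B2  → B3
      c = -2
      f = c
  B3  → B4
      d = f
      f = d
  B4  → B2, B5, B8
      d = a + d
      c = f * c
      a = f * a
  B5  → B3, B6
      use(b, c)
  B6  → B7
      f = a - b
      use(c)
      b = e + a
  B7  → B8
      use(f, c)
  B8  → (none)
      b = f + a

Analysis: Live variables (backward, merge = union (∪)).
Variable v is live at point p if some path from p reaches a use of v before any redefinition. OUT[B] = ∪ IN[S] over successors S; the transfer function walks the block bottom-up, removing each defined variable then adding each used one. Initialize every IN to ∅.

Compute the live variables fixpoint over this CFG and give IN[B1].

Answer: {a, b, e}

Working:
Per-block solution:
  B0:   IN={b, d, e}   OUT={a, b, e}
  B1:   IN={a, b, e}   OUT={a, b, e}
  B2:   IN={a, b, e}   OUT={a, b, c, e, f}
  B3:   IN={a, b, c, e, f}   OUT={a, b, c, d, e, f}
  B4:   IN={a, b, c, d, e, f}   OUT={a, b, c, e, f}
  B5:   IN={a, b, c, e, f}   OUT={a, b, c, e, f}
  B6:   IN={a, b, c, e}   OUT={a, c, f}
  B7:   IN={a, c, f}   OUT={a, f}
  B8:   IN={a, f}   OUT={}

Merge at B1: OUT[B1] = IN[B2] = {a, b, e}
Applying B1's transfer function to that OUT value gives IN[B1] (row B1 above).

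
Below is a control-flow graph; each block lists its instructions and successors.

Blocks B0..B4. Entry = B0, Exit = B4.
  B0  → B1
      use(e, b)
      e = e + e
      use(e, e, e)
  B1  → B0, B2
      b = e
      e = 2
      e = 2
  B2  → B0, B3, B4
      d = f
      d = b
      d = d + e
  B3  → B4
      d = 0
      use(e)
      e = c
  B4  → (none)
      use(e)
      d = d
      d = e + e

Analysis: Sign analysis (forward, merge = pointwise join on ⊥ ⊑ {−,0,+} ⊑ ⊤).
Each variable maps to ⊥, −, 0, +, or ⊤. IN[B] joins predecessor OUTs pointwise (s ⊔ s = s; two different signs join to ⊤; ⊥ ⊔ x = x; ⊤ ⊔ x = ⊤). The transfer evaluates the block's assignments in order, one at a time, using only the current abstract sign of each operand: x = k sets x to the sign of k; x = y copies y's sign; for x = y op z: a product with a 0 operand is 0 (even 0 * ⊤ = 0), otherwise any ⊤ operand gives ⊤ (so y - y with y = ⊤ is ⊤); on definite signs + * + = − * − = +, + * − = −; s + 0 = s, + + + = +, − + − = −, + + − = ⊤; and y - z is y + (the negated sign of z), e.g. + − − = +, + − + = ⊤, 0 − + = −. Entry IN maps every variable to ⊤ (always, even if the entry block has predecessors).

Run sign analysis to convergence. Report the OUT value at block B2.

Per-block solution:
  B0: | IN=(all ⊤) | OUT=(all ⊤)
  B1: | IN=(all ⊤) | OUT={e:+; rest ⊤}
  B2: | IN={e:+; rest ⊤} | OUT={e:+; rest ⊤}
  B3: | IN={e:+; rest ⊤} | OUT={d:0; rest ⊤}
  B4: | IN=(all ⊤) | OUT=(all ⊤)

Merge at B2: IN[B2] = OUT[B1] = {a: ⊤, b: ⊤, c: ⊤, d: ⊤, e: +, f: ⊤}
Applying B2's transfer function to that IN value gives OUT[B2] (row B2 above).

Answer: {a: ⊤, b: ⊤, c: ⊤, d: ⊤, e: +, f: ⊤}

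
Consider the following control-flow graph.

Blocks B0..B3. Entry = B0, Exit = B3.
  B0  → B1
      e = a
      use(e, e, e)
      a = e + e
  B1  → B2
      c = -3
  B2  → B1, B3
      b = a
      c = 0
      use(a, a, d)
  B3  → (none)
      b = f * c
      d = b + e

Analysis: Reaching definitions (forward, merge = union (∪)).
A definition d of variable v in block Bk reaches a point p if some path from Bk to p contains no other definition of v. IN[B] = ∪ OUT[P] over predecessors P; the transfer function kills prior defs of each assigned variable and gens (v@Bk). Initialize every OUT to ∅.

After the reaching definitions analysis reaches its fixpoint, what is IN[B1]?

Per-block solution:
  B0:  IN={}  OUT={a@B0, e@B0}
  B1:  IN={a@B0, b@B2, c@B2, e@B0}  OUT={a@B0, b@B2, c@B1, e@B0}
  B2:  IN={a@B0, b@B2, c@B1, e@B0}  OUT={a@B0, b@B2, c@B2, e@B0}
  B3:  IN={a@B0, b@B2, c@B2, e@B0}  OUT={a@B0, b@B3, c@B2, d@B3, e@B0}

Merge at B1: IN[B1] = OUT[B0] ⊔ OUT[B2] = {a@B0, b@B2, c@B2, e@B0}

Answer: {a@B0, b@B2, c@B2, e@B0}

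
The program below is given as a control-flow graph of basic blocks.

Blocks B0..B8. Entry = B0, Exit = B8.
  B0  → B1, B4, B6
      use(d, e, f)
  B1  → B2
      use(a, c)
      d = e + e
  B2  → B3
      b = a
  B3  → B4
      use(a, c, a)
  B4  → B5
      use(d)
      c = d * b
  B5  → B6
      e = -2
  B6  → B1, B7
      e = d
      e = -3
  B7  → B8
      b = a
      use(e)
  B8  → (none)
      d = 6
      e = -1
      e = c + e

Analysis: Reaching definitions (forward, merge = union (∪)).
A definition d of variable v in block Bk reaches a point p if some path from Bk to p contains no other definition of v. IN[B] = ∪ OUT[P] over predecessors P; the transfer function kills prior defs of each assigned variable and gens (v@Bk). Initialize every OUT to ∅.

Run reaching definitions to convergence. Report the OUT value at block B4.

Answer: {b@B2, c@B4, d@B1, e@B6}

Derivation:
Converged values:
  B0:   IN={}   OUT={}
  B1:   IN={b@B2, c@B4, d@B1, e@B6}   OUT={b@B2, c@B4, d@B1, e@B6}
  B2:   IN={b@B2, c@B4, d@B1, e@B6}   OUT={b@B2, c@B4, d@B1, e@B6}
  B3:   IN={b@B2, c@B4, d@B1, e@B6}   OUT={b@B2, c@B4, d@B1, e@B6}
  B4:   IN={b@B2, c@B4, d@B1, e@B6}   OUT={b@B2, c@B4, d@B1, e@B6}
  B5:   IN={b@B2, c@B4, d@B1, e@B6}   OUT={b@B2, c@B4, d@B1, e@B5}
  B6:   IN={b@B2, c@B4, d@B1, e@B5}   OUT={b@B2, c@B4, d@B1, e@B6}
  B7:   IN={b@B2, c@B4, d@B1, e@B6}   OUT={b@B7, c@B4, d@B1, e@B6}
  B8:   IN={b@B7, c@B4, d@B1, e@B6}   OUT={b@B7, c@B4, d@B8, e@B8}

Merge at B4: IN[B4] = OUT[B0] ⊔ OUT[B3] = {b@B2, c@B4, d@B1, e@B6}
Applying B4's transfer function to that IN value gives OUT[B4] (row B4 above).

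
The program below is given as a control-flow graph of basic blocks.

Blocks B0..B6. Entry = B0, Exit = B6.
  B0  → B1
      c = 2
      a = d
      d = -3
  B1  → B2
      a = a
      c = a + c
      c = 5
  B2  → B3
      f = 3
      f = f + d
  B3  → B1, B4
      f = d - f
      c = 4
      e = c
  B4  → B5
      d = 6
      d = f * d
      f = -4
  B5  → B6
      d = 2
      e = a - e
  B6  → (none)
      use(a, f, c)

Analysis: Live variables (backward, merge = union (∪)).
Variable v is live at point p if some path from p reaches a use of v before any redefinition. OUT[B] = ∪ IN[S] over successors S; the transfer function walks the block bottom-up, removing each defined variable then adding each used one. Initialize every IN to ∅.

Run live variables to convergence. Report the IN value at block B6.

Answer: {a, c, f}

Trace:
Converged values:
  B0:   IN={d}   OUT={a, c, d}
  B1:   IN={a, c, d}   OUT={a, d}
  B2:   IN={a, d}   OUT={a, d, f}
  B3:   IN={a, d, f}   OUT={a, c, d, e, f}
  B4:   IN={a, c, e, f}   OUT={a, c, e, f}
  B5:   IN={a, c, e, f}   OUT={a, c, f}
  B6:   IN={a, c, f}   OUT={}

B6 is the boundary node: OUT[B6] = {}
Applying B6's transfer function to that OUT value gives IN[B6] (row B6 above).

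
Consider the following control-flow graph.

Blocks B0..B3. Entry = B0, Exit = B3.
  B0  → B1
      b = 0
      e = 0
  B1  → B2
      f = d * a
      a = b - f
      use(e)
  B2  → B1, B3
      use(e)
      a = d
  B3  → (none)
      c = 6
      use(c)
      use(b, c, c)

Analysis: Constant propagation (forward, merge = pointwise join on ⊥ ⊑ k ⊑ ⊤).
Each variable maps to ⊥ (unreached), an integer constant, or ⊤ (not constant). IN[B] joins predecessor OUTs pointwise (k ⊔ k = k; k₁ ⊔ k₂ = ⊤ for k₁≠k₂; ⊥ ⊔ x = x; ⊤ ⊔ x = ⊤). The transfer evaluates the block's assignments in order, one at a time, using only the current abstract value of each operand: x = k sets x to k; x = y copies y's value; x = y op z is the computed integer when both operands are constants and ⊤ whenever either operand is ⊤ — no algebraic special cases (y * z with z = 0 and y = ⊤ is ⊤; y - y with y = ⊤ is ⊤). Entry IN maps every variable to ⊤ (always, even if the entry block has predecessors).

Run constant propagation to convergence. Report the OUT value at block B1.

Fixpoint table:
  B0:  IN=(all ⊤)  OUT={b:0, e:0; rest ⊤}
  B1:  IN={b:0, e:0; rest ⊤}  OUT={b:0, e:0; rest ⊤}
  B2:  IN={b:0, e:0; rest ⊤}  OUT={b:0, e:0; rest ⊤}
  B3:  IN={b:0, e:0; rest ⊤}  OUT={b:0, c:6, e:0; rest ⊤}

Merge at B1: IN[B1] = OUT[B0] ⊔ OUT[B2] = {a: ⊤, b: 0, c: ⊤, d: ⊤, e: 0, f: ⊤}
Applying B1's transfer function to that IN value gives OUT[B1] (row B1 above).

Answer: {a: ⊤, b: 0, c: ⊤, d: ⊤, e: 0, f: ⊤}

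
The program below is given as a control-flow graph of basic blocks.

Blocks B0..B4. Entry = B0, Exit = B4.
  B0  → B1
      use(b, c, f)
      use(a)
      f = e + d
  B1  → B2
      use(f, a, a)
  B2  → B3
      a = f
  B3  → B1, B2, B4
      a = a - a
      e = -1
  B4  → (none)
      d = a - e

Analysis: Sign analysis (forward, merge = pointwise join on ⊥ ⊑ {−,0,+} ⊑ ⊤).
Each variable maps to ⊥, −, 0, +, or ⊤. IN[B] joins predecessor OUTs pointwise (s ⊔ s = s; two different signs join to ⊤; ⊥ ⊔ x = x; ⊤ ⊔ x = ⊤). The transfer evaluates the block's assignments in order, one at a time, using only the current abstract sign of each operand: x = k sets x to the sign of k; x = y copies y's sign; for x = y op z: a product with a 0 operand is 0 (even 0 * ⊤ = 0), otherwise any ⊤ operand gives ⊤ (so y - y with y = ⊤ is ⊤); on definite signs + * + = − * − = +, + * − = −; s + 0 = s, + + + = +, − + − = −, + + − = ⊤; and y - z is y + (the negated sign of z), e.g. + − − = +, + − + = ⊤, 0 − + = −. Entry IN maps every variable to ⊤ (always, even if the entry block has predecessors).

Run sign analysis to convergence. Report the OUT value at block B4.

Answer: {a: ⊤, b: ⊤, c: ⊤, d: ⊤, e: -, f: ⊤}

Working:
Converged values:
  B0:   IN=(all ⊤)   OUT=(all ⊤)
  B1:   IN=(all ⊤)   OUT=(all ⊤)
  B2:   IN=(all ⊤)   OUT=(all ⊤)
  B3:   IN=(all ⊤)   OUT={e:-; rest ⊤}
  B4:   IN={e:-; rest ⊤}   OUT={e:-; rest ⊤}

Merge at B4: IN[B4] = OUT[B3] = {a: ⊤, b: ⊤, c: ⊤, d: ⊤, e: -, f: ⊤}
Applying B4's transfer function to that IN value gives OUT[B4] (row B4 above).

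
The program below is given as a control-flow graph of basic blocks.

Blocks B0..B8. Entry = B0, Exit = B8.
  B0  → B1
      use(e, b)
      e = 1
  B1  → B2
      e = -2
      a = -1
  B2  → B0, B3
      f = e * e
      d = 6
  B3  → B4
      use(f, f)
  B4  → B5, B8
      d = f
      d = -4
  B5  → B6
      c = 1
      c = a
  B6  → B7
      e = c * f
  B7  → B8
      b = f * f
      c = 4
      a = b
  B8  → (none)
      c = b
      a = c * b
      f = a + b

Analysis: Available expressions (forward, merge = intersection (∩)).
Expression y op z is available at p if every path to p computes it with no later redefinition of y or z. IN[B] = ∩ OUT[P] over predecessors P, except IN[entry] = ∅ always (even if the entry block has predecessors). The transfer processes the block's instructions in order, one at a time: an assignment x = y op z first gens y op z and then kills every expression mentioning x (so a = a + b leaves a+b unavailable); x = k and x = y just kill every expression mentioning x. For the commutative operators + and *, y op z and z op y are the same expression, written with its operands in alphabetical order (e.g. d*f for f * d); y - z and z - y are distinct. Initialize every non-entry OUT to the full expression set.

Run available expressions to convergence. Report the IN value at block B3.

Answer: {e*e}

Trace:
Per-block solution:
  B0: | IN={} | OUT={}
  B1: | IN={} | OUT={}
  B2: | IN={} | OUT={e*e}
  B3: | IN={e*e} | OUT={e*e}
  B4: | IN={e*e} | OUT={e*e}
  B5: | IN={e*e} | OUT={e*e}
  B6: | IN={e*e} | OUT={c*f}
  B7: | IN={c*f} | OUT={f*f}
  B8: | IN={} | OUT={a+b, b*c}

Merge at B3: IN[B3] = OUT[B2] = {e*e}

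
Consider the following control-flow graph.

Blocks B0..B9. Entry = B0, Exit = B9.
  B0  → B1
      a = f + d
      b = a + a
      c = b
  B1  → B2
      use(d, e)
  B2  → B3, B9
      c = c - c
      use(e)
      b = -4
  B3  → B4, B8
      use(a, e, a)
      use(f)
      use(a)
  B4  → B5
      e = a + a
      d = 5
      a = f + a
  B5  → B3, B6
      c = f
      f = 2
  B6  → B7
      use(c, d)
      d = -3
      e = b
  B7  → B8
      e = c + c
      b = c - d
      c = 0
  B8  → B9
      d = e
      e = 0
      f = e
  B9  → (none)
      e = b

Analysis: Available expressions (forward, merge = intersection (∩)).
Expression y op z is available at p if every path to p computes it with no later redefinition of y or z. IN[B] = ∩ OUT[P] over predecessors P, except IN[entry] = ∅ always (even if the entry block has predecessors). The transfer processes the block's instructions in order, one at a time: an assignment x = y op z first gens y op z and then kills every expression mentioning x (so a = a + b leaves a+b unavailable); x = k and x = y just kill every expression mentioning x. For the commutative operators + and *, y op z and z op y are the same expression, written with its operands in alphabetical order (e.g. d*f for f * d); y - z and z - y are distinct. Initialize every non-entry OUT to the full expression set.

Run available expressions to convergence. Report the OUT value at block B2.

Answer: {a+a, d+f}

Trace:
Converged values:
  B0: | IN={} | OUT={a+a, d+f}
  B1: | IN={a+a, d+f} | OUT={a+a, d+f}
  B2: | IN={a+a, d+f} | OUT={a+a, d+f}
  B3: | IN={} | OUT={}
  B4: | IN={} | OUT={}
  B5: | IN={} | OUT={}
  B6: | IN={} | OUT={}
  B7: | IN={} | OUT={}
  B8: | IN={} | OUT={}
  B9: | IN={} | OUT={}

Merge at B2: IN[B2] = OUT[B1] = {a+a, d+f}
Applying B2's transfer function to that IN value gives OUT[B2] (row B2 above).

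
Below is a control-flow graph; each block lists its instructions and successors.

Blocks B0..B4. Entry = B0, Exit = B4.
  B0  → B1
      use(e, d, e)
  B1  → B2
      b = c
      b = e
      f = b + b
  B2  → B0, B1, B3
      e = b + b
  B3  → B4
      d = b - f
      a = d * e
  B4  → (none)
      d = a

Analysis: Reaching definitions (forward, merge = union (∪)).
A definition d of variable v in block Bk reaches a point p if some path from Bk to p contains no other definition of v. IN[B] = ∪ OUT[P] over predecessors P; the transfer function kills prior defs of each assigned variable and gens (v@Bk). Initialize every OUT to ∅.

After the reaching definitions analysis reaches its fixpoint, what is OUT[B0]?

Answer: {b@B1, e@B2, f@B1}

Derivation:
Converged values:
  B0:   IN={b@B1, e@B2, f@B1}   OUT={b@B1, e@B2, f@B1}
  B1:   IN={b@B1, e@B2, f@B1}   OUT={b@B1, e@B2, f@B1}
  B2:   IN={b@B1, e@B2, f@B1}   OUT={b@B1, e@B2, f@B1}
  B3:   IN={b@B1, e@B2, f@B1}   OUT={a@B3, b@B1, d@B3, e@B2, f@B1}
  B4:   IN={a@B3, b@B1, d@B3, e@B2, f@B1}   OUT={a@B3, b@B1, d@B4, e@B2, f@B1}

Merge at B0 (entry node, so the boundary value {} is joined with the incoming edge(s)): IN[B0] = {} ⊔ OUT[B2] = {b@B1, e@B2, f@B1}
Applying B0's transfer function to that IN value gives OUT[B0] (row B0 above).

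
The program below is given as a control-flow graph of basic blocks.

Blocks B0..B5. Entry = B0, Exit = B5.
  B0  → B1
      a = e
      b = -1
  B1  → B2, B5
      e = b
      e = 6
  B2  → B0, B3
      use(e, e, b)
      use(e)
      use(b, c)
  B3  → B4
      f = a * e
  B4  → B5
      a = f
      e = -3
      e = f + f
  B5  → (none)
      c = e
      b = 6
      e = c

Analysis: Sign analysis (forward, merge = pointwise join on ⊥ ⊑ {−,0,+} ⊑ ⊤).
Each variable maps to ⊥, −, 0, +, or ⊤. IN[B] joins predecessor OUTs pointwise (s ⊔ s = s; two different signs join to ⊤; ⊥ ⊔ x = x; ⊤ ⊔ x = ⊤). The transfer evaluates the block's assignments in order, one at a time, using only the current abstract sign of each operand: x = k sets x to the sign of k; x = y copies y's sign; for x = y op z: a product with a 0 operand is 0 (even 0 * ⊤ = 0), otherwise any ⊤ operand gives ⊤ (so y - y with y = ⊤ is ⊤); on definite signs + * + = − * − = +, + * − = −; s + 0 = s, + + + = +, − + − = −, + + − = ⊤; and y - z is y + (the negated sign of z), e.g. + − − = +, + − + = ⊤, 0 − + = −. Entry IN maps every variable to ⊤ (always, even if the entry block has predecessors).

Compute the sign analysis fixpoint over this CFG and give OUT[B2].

Answer: {a: ⊤, b: -, c: ⊤, d: ⊤, e: +, f: ⊤}

Derivation:
Converged values:
  B0:   IN=(all ⊤)   OUT={b:-; rest ⊤}
  B1:   IN={b:-; rest ⊤}   OUT={b:-, e:+; rest ⊤}
  B2:   IN={b:-, e:+; rest ⊤}   OUT={b:-, e:+; rest ⊤}
  B3:   IN={b:-, e:+; rest ⊤}   OUT={b:-, e:+; rest ⊤}
  B4:   IN={b:-, e:+; rest ⊤}   OUT={b:-; rest ⊤}
  B5:   IN={b:-; rest ⊤}   OUT={b:+; rest ⊤}

Merge at B2: IN[B2] = OUT[B1] = {a: ⊤, b: -, c: ⊤, d: ⊤, e: +, f: ⊤}
Applying B2's transfer function to that IN value gives OUT[B2] (row B2 above).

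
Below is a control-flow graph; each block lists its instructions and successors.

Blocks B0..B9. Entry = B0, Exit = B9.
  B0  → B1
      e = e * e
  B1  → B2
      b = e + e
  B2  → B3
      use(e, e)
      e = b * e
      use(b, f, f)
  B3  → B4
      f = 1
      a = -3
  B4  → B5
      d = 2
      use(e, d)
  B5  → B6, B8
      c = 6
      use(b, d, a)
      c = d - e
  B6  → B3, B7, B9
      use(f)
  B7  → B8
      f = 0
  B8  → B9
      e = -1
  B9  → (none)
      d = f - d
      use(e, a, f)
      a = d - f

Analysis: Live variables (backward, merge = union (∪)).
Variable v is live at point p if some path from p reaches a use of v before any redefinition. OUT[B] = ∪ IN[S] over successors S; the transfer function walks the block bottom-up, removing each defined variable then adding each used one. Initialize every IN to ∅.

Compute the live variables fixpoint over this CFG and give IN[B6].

Converged values:
  B0:  IN={e, f}  OUT={e, f}
  B1:  IN={e, f}  OUT={b, e, f}
  B2:  IN={b, e, f}  OUT={b, e}
  B3:  IN={b, e}  OUT={a, b, e, f}
  B4:  IN={a, b, e, f}  OUT={a, b, d, e, f}
  B5:  IN={a, b, d, e, f}  OUT={a, b, d, e, f}
  B6:  IN={a, b, d, e, f}  OUT={a, b, d, e, f}
  B7:  IN={a, d}  OUT={a, d, f}
  B8:  IN={a, d, f}  OUT={a, d, e, f}
  B9:  IN={a, d, e, f}  OUT={}

Merge at B6: OUT[B6] = IN[B3] ⊔ IN[B7] ⊔ IN[B9] = {a, b, d, e, f}
Applying B6's transfer function to that OUT value gives IN[B6] (row B6 above).

Answer: {a, b, d, e, f}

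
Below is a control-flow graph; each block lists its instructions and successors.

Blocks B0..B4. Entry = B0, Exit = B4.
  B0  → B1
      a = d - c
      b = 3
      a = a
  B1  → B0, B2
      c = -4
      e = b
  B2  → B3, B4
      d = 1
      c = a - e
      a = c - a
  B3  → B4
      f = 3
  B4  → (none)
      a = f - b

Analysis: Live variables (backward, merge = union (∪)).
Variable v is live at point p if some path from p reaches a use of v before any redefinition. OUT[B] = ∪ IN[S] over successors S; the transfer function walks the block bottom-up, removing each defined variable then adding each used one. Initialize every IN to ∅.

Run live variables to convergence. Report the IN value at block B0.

Answer: {c, d, f}

Trace:
Converged values:
  B0:  IN={c, d, f}  OUT={a, b, d, f}
  B1:  IN={a, b, d, f}  OUT={a, b, c, d, e, f}
  B2:  IN={a, b, e, f}  OUT={b, f}
  B3:  IN={b}  OUT={b, f}
  B4:  IN={b, f}  OUT={}

Merge at B0: OUT[B0] = IN[B1] = {a, b, d, f}
Applying B0's transfer function to that OUT value gives IN[B0] (row B0 above).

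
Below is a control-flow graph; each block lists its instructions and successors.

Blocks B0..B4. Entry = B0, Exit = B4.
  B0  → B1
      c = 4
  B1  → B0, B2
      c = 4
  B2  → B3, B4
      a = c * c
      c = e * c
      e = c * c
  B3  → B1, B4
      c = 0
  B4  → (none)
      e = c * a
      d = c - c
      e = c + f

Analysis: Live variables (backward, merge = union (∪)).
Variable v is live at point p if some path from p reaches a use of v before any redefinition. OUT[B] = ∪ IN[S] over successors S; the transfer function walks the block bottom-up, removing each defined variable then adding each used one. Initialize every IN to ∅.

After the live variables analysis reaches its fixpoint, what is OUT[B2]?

Converged values:
  B0:  IN={e, f}  OUT={e, f}
  B1:  IN={e, f}  OUT={c, e, f}
  B2:  IN={c, e, f}  OUT={a, c, e, f}
  B3:  IN={a, e, f}  OUT={a, c, e, f}
  B4:  IN={a, c, f}  OUT={}

Merge at B2: OUT[B2] = IN[B3] ⊔ IN[B4] = {a, c, e, f}

Answer: {a, c, e, f}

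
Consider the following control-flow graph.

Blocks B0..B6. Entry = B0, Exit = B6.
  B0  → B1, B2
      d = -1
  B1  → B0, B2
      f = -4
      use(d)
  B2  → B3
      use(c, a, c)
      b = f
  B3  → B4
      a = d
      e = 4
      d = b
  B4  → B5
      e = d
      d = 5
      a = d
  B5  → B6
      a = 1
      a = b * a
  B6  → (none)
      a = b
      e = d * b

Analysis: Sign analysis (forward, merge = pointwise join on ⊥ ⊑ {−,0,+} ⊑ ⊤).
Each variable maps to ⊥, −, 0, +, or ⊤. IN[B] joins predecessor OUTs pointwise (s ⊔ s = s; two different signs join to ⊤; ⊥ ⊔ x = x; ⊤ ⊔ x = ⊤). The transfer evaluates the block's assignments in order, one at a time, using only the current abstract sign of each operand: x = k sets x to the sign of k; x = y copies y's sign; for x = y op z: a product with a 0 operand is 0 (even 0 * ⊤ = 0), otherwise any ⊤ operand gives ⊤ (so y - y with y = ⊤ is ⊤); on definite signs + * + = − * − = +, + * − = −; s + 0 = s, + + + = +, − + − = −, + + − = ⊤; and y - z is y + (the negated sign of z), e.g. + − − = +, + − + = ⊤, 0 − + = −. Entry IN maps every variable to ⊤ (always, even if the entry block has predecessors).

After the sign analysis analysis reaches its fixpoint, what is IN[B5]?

Answer: {a: +, b: ⊤, c: ⊤, d: +, e: ⊤, f: ⊤}

Derivation:
Per-block solution:
  B0:   IN=(all ⊤)   OUT={d:-; rest ⊤}
  B1:   IN={d:-; rest ⊤}   OUT={d:-, f:-; rest ⊤}
  B2:   IN={d:-; rest ⊤}   OUT={d:-; rest ⊤}
  B3:   IN={d:-; rest ⊤}   OUT={a:-, e:+; rest ⊤}
  B4:   IN={a:-, e:+; rest ⊤}   OUT={a:+, d:+; rest ⊤}
  B5:   IN={a:+, d:+; rest ⊤}   OUT={d:+; rest ⊤}
  B6:   IN={d:+; rest ⊤}   OUT={d:+; rest ⊤}

Merge at B5: IN[B5] = OUT[B4] = {a: +, b: ⊤, c: ⊤, d: +, e: ⊤, f: ⊤}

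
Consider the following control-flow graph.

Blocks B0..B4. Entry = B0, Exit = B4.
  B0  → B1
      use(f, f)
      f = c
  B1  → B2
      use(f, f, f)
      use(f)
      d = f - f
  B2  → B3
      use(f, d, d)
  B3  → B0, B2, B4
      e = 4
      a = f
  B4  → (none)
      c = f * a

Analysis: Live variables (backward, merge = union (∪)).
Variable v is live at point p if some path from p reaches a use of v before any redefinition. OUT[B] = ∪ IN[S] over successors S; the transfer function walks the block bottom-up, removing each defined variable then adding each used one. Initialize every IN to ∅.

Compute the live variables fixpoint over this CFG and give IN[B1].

Answer: {c, f}

Working:
Fixpoint table:
  B0:  IN={c, f}  OUT={c, f}
  B1:  IN={c, f}  OUT={c, d, f}
  B2:  IN={c, d, f}  OUT={c, d, f}
  B3:  IN={c, d, f}  OUT={a, c, d, f}
  B4:  IN={a, f}  OUT={}

Merge at B1: OUT[B1] = IN[B2] = {c, d, f}
Applying B1's transfer function to that OUT value gives IN[B1] (row B1 above).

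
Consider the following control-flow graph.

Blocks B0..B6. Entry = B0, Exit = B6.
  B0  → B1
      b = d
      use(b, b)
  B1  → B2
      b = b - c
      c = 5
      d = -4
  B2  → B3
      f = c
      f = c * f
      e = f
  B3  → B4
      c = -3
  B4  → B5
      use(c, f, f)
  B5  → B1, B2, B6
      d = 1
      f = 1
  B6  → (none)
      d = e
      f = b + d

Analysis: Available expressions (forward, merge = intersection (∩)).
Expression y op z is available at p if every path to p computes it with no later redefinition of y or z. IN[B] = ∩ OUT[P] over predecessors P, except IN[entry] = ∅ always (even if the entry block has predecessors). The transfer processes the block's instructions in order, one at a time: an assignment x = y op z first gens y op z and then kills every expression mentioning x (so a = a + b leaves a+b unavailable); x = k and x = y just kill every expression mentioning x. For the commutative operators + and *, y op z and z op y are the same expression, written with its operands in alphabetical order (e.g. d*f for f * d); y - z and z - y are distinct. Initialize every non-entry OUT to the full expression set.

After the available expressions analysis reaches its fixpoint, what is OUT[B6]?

Per-block solution:
  B0: | IN={} | OUT={}
  B1: | IN={} | OUT={}
  B2: | IN={} | OUT={}
  B3: | IN={} | OUT={}
  B4: | IN={} | OUT={}
  B5: | IN={} | OUT={}
  B6: | IN={} | OUT={b+d}

Merge at B6: IN[B6] = OUT[B5] = {}
Applying B6's transfer function to that IN value gives OUT[B6] (row B6 above).

Answer: {b+d}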